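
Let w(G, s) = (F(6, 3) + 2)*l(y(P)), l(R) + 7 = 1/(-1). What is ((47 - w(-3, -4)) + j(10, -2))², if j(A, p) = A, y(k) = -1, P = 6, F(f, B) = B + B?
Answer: 14641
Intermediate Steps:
F(f, B) = 2*B
l(R) = -8 (l(R) = -7 + 1/(-1) = -7 - 1 = -8)
w(G, s) = -64 (w(G, s) = (2*3 + 2)*(-8) = (6 + 2)*(-8) = 8*(-8) = -64)
((47 - w(-3, -4)) + j(10, -2))² = ((47 - 1*(-64)) + 10)² = ((47 + 64) + 10)² = (111 + 10)² = 121² = 14641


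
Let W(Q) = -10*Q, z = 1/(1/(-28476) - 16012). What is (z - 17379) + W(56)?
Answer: -8179425441983/455957713 ≈ -17939.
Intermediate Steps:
z = -28476/455957713 (z = 1/(-1/28476 - 16012) = 1/(-455957713/28476) = -28476/455957713 ≈ -6.2453e-5)
(z - 17379) + W(56) = (-28476/455957713 - 17379) - 10*56 = -7924089122703/455957713 - 560 = -8179425441983/455957713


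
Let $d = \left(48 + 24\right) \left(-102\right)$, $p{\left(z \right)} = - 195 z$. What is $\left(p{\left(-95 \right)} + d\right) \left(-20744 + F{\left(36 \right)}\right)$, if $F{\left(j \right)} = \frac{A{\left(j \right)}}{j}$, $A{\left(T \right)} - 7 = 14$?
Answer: $- \frac{927728567}{4} \approx -2.3193 \cdot 10^{8}$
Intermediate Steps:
$A{\left(T \right)} = 21$ ($A{\left(T \right)} = 7 + 14 = 21$)
$F{\left(j \right)} = \frac{21}{j}$
$d = -7344$ ($d = 72 \left(-102\right) = -7344$)
$\left(p{\left(-95 \right)} + d\right) \left(-20744 + F{\left(36 \right)}\right) = \left(\left(-195\right) \left(-95\right) - 7344\right) \left(-20744 + \frac{21}{36}\right) = \left(18525 - 7344\right) \left(-20744 + 21 \cdot \frac{1}{36}\right) = 11181 \left(-20744 + \frac{7}{12}\right) = 11181 \left(- \frac{248921}{12}\right) = - \frac{927728567}{4}$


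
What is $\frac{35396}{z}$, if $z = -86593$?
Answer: $- \frac{35396}{86593} \approx -0.40876$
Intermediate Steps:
$\frac{35396}{z} = \frac{35396}{-86593} = 35396 \left(- \frac{1}{86593}\right) = - \frac{35396}{86593}$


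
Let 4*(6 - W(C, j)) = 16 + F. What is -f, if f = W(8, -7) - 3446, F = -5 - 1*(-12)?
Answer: 13783/4 ≈ 3445.8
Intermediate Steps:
F = 7 (F = -5 + 12 = 7)
W(C, j) = 1/4 (W(C, j) = 6 - (16 + 7)/4 = 6 - 1/4*23 = 6 - 23/4 = 1/4)
f = -13783/4 (f = 1/4 - 3446 = -13783/4 ≈ -3445.8)
-f = -1*(-13783/4) = 13783/4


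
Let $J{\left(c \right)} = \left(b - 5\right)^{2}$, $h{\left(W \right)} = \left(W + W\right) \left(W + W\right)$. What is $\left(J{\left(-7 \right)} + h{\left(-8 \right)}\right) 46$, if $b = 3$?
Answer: $11960$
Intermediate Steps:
$h{\left(W \right)} = 4 W^{2}$ ($h{\left(W \right)} = 2 W 2 W = 4 W^{2}$)
$J{\left(c \right)} = 4$ ($J{\left(c \right)} = \left(3 - 5\right)^{2} = \left(-2\right)^{2} = 4$)
$\left(J{\left(-7 \right)} + h{\left(-8 \right)}\right) 46 = \left(4 + 4 \left(-8\right)^{2}\right) 46 = \left(4 + 4 \cdot 64\right) 46 = \left(4 + 256\right) 46 = 260 \cdot 46 = 11960$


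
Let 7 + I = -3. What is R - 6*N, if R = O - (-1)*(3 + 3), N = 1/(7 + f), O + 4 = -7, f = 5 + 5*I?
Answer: -92/19 ≈ -4.8421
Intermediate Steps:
I = -10 (I = -7 - 3 = -10)
f = -45 (f = 5 + 5*(-10) = 5 - 50 = -45)
O = -11 (O = -4 - 7 = -11)
N = -1/38 (N = 1/(7 - 45) = 1/(-38) = -1/38 ≈ -0.026316)
R = -5 (R = -11 - (-1)*(3 + 3) = -11 - (-1)*6 = -11 - 1*(-6) = -11 + 6 = -5)
R - 6*N = -5 - 6*(-1/38) = -5 + 3/19 = -92/19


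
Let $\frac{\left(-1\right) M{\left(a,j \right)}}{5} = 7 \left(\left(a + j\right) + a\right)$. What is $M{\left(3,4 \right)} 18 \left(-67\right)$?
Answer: $422100$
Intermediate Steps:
$M{\left(a,j \right)} = - 70 a - 35 j$ ($M{\left(a,j \right)} = - 5 \cdot 7 \left(\left(a + j\right) + a\right) = - 5 \cdot 7 \left(j + 2 a\right) = - 5 \left(7 j + 14 a\right) = - 70 a - 35 j$)
$M{\left(3,4 \right)} 18 \left(-67\right) = \left(\left(-70\right) 3 - 140\right) 18 \left(-67\right) = \left(-210 - 140\right) 18 \left(-67\right) = \left(-350\right) 18 \left(-67\right) = \left(-6300\right) \left(-67\right) = 422100$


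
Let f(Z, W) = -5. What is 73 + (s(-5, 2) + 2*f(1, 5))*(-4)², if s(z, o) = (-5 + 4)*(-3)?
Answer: -39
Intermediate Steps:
s(z, o) = 3 (s(z, o) = -1*(-3) = 3)
73 + (s(-5, 2) + 2*f(1, 5))*(-4)² = 73 + (3 + 2*(-5))*(-4)² = 73 + (3 - 10)*16 = 73 - 7*16 = 73 - 112 = -39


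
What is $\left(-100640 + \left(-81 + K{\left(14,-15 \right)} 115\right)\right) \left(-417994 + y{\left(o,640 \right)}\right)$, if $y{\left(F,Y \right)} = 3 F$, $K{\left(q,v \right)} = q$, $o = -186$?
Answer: $41483107272$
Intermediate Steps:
$\left(-100640 + \left(-81 + K{\left(14,-15 \right)} 115\right)\right) \left(-417994 + y{\left(o,640 \right)}\right) = \left(-100640 + \left(-81 + 14 \cdot 115\right)\right) \left(-417994 + 3 \left(-186\right)\right) = \left(-100640 + \left(-81 + 1610\right)\right) \left(-417994 - 558\right) = \left(-100640 + 1529\right) \left(-418552\right) = \left(-99111\right) \left(-418552\right) = 41483107272$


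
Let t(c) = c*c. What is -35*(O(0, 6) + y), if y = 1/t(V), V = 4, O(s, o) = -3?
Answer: 1645/16 ≈ 102.81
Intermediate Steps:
t(c) = c**2
y = 1/16 (y = 1/(4**2) = 1/16 ≈ 0.062500)
-35*(O(0, 6) + y) = -35*(-3 + 1/16) = -35*(-47/16) = 1645/16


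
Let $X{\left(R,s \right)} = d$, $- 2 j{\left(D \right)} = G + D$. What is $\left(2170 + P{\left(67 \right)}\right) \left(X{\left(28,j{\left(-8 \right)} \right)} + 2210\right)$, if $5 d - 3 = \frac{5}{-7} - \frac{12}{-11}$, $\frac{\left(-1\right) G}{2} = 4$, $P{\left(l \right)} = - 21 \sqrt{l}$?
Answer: $\frac{52768820}{11} - \frac{510666 \sqrt{67}}{11} \approx 4.4172 \cdot 10^{6}$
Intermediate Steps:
$G = -8$ ($G = \left(-2\right) 4 = -8$)
$d = \frac{52}{77}$ ($d = \frac{3}{5} + \frac{\frac{5}{-7} - \frac{12}{-11}}{5} = \frac{3}{5} + \frac{5 \left(- \frac{1}{7}\right) - - \frac{12}{11}}{5} = \frac{3}{5} + \frac{- \frac{5}{7} + \frac{12}{11}}{5} = \frac{3}{5} + \frac{1}{5} \cdot \frac{29}{77} = \frac{3}{5} + \frac{29}{385} = \frac{52}{77} \approx 0.67532$)
$j{\left(D \right)} = 4 - \frac{D}{2}$ ($j{\left(D \right)} = - \frac{-8 + D}{2} = 4 - \frac{D}{2}$)
$X{\left(R,s \right)} = \frac{52}{77}$
$\left(2170 + P{\left(67 \right)}\right) \left(X{\left(28,j{\left(-8 \right)} \right)} + 2210\right) = \left(2170 - 21 \sqrt{67}\right) \left(\frac{52}{77} + 2210\right) = \left(2170 - 21 \sqrt{67}\right) \frac{170222}{77} = \frac{52768820}{11} - \frac{510666 \sqrt{67}}{11}$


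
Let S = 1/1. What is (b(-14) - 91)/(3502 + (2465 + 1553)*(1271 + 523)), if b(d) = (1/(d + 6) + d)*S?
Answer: -841/57694352 ≈ -1.4577e-5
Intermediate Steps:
S = 1
b(d) = d + 1/(6 + d) (b(d) = (1/(d + 6) + d)*1 = (1/(6 + d) + d)*1 = (d + 1/(6 + d))*1 = d + 1/(6 + d))
(b(-14) - 91)/(3502 + (2465 + 1553)*(1271 + 523)) = ((1 + (-14)**2 + 6*(-14))/(6 - 14) - 91)/(3502 + (2465 + 1553)*(1271 + 523)) = ((1 + 196 - 84)/(-8) - 91)/(3502 + 4018*1794) = (-1/8*113 - 91)/(3502 + 7208292) = (-113/8 - 91)/7211794 = -841/8*1/7211794 = -841/57694352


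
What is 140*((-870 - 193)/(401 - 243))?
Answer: -74410/79 ≈ -941.90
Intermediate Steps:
140*((-870 - 193)/(401 - 243)) = 140*(-1063/158) = -74410/79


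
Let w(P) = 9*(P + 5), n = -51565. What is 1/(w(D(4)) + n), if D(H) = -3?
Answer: -1/51547 ≈ -1.9400e-5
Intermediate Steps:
w(P) = 45 + 9*P (w(P) = 9*(5 + P) = 45 + 9*P)
1/(w(D(4)) + n) = 1/((45 + 9*(-3)) - 51565) = 1/((45 - 27) - 51565) = 1/(18 - 51565) = 1/(-51547) = -1/51547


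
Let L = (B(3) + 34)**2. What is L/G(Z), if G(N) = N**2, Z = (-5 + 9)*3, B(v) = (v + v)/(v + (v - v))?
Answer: 9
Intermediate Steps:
B(v) = 2 (B(v) = (2*v)/(v + 0) = (2*v)/v = 2)
L = 1296 (L = (2 + 34)**2 = 36**2 = 1296)
Z = 12 (Z = 4*3 = 12)
L/G(Z) = 1296/(12**2) = 1296/144 = 1296*(1/144) = 9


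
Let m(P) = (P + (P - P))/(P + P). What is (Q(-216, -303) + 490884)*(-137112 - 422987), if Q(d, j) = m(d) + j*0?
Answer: -549887835131/2 ≈ -2.7494e+11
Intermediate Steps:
m(P) = ½ (m(P) = (P + 0)/((2*P)) = P*(1/(2*P)) = ½)
Q(d, j) = ½ (Q(d, j) = ½ + j*0 = ½ + 0 = ½)
(Q(-216, -303) + 490884)*(-137112 - 422987) = (½ + 490884)*(-137112 - 422987) = (981769/2)*(-560099) = -549887835131/2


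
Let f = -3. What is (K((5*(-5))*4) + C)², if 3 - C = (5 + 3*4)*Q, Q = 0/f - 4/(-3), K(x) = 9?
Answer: 1024/9 ≈ 113.78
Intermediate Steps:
Q = 4/3 (Q = 0/(-3) - 4/(-3) = 0*(-⅓) - 4*(-⅓) = 0 + 4/3 = 4/3 ≈ 1.3333)
C = -59/3 (C = 3 - (5 + 3*4)*4/3 = 3 - (5 + 12)*4/3 = 3 - 17*4/3 = 3 - 1*68/3 = 3 - 68/3 = -59/3 ≈ -19.667)
(K((5*(-5))*4) + C)² = (9 - 59/3)² = (-32/3)² = 1024/9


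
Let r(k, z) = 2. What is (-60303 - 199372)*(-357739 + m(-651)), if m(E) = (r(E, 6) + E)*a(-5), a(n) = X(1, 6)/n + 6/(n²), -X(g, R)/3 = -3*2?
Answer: 92329617133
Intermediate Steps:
X(g, R) = 18 (X(g, R) = -(-9)*2 = -3*(-6) = 18)
a(n) = 6/n² + 18/n (a(n) = 18/n + 6/(n²) = 18/n + 6/n² = 6/n² + 18/n)
m(E) = -168/25 - 84*E/25 (m(E) = (2 + E)*(6*(1 + 3*(-5))/(-5)²) = (2 + E)*(6*(1/25)*(1 - 15)) = (2 + E)*(6*(1/25)*(-14)) = (2 + E)*(-84/25) = -168/25 - 84*E/25)
(-60303 - 199372)*(-357739 + m(-651)) = (-60303 - 199372)*(-357739 + (-168/25 - 84/25*(-651))) = -259675*(-357739 + (-168/25 + 54684/25)) = -259675*(-357739 + 54516/25) = -259675*(-8888959/25) = 92329617133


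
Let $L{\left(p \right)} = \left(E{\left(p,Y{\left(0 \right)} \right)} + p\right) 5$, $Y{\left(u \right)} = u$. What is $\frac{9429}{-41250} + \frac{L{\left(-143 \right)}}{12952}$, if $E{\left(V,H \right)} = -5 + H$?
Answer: $- \frac{3180196}{11130625} \approx -0.28572$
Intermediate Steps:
$L{\left(p \right)} = -25 + 5 p$ ($L{\left(p \right)} = \left(\left(-5 + 0\right) + p\right) 5 = \left(-5 + p\right) 5 = -25 + 5 p$)
$\frac{9429}{-41250} + \frac{L{\left(-143 \right)}}{12952} = \frac{9429}{-41250} + \frac{-25 + 5 \left(-143\right)}{12952} = 9429 \left(- \frac{1}{41250}\right) + \left(-25 - 715\right) \frac{1}{12952} = - \frac{3143}{13750} - \frac{185}{3238} = - \frac{3180196}{11130625}$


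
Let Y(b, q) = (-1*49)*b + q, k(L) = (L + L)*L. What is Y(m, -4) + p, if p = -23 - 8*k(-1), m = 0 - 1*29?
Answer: 1378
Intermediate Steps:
k(L) = 2*L² (k(L) = (2*L)*L = 2*L²)
m = -29 (m = 0 - 29 = -29)
p = -39 (p = -23 - 16*(-1)² = -23 - 16 = -39)
Y(b, q) = q - 49*b (Y(b, q) = -49*b + q = q - 49*b)
Y(m, -4) + p = (-4 - 49*(-29)) - 39 = (-4 + 1421) - 39 = 1417 - 39 = 1378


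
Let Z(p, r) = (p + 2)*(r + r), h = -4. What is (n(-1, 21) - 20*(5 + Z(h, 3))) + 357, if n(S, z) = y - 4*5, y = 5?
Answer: 482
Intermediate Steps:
Z(p, r) = 2*r*(2 + p) (Z(p, r) = (2 + p)*(2*r) = 2*r*(2 + p))
n(S, z) = -15 (n(S, z) = 5 - 4*5 = 5 - 20 = -15)
(n(-1, 21) - 20*(5 + Z(h, 3))) + 357 = (-15 - 20*(5 + 2*3*(2 - 4))) + 357 = (-15 - 20*(5 + 2*3*(-2))) + 357 = (-15 - 20*(5 - 12)) + 357 = (-15 - 20*(-7)) + 357 = (-15 + 140) + 357 = 125 + 357 = 482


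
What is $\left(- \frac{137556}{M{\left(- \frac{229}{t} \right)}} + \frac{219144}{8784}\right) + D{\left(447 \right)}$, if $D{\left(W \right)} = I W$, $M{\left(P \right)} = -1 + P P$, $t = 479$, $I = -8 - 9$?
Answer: $\frac{230430389932}{1349625} \approx 1.7074 \cdot 10^{5}$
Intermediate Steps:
$I = -17$ ($I = -8 - 9 = -17$)
$M{\left(P \right)} = -1 + P^{2}$
$D{\left(W \right)} = - 17 W$
$\left(- \frac{137556}{M{\left(- \frac{229}{t} \right)}} + \frac{219144}{8784}\right) + D{\left(447 \right)} = \left(- \frac{137556}{-1 + \left(- \frac{229}{479}\right)^{2}} + \frac{219144}{8784}\right) - 7599 = \left(- \frac{137556}{-1 + \left(\left(-229\right) \frac{1}{479}\right)^{2}} + 219144 \cdot \frac{1}{8784}\right) - 7599 = \left(- \frac{137556}{-1 + \left(- \frac{229}{479}\right)^{2}} + \frac{9131}{366}\right) - 7599 = \left(- \frac{137556}{-1 + \frac{52441}{229441}} + \frac{9131}{366}\right) - 7599 = \left(- \frac{137556}{- \frac{177000}{229441}} + \frac{9131}{366}\right) - 7599 = \left(\left(-137556\right) \left(- \frac{229441}{177000}\right) + \frac{9131}{366}\right) - 7599 = \left(\frac{2630082183}{14750} + \frac{9131}{366}\right) - 7599 = \frac{240686190307}{1349625} - 7599 = \frac{230430389932}{1349625}$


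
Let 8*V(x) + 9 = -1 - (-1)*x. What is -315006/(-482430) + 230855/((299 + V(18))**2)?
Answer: 931479451/289458000 ≈ 3.2180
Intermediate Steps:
V(x) = -5/4 + x/8 (V(x) = -9/8 + (-1 - (-1)*x)/8 = -9/8 + (-1 + x)/8 = -9/8 + (-1/8 + x/8) = -5/4 + x/8)
-315006/(-482430) + 230855/((299 + V(18))**2) = -315006/(-482430) + 230855/((299 + (-5/4 + (1/8)*18))**2) = -315006*(-1/482430) + 230855/((299 + (-5/4 + 9/4))**2) = 52501/80405 + 230855/((299 + 1)**2) = 52501/80405 + 230855/(300**2) = 52501/80405 + 230855/90000 = 52501/80405 + 230855*(1/90000) = 52501/80405 + 46171/18000 = 931479451/289458000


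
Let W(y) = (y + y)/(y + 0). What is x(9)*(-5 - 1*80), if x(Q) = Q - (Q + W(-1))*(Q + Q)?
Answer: 16065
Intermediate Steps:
W(y) = 2 (W(y) = (2*y)/y = 2)
x(Q) = Q - 2*Q*(2 + Q) (x(Q) = Q - (Q + 2)*(Q + Q) = Q - (2 + Q)*2*Q = Q - 2*Q*(2 + Q))
x(9)*(-5 - 1*80) = (-1*9*(3 + 2*9))*(-5 - 1*80) = (-1*9*(3 + 18))*(-5 - 80) = -1*9*21*(-85) = -189*(-85) = 16065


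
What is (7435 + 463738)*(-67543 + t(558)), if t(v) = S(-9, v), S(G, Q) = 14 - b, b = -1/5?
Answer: -159088736412/5 ≈ -3.1818e+10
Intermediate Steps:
b = -⅕ (b = -1*⅕ = -⅕ ≈ -0.20000)
S(G, Q) = 71/5 (S(G, Q) = 14 - 1*(-⅕) = 14 + ⅕ = 71/5)
t(v) = 71/5
(7435 + 463738)*(-67543 + t(558)) = (7435 + 463738)*(-67543 + 71/5) = 471173*(-337644/5) = -159088736412/5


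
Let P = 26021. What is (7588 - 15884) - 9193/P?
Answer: -215879409/26021 ≈ -8296.4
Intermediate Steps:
(7588 - 15884) - 9193/P = (7588 - 15884) - 9193/26021 = -8296 - 9193*1/26021 = -8296 - 9193/26021 = -215879409/26021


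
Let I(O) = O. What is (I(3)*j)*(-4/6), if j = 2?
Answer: -4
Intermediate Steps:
(I(3)*j)*(-4/6) = (3*2)*(-4/6) = 6*(-4*⅙) = 6*(-⅔) = -4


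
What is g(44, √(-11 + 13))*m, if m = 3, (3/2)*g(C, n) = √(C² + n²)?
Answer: 2*√1938 ≈ 88.045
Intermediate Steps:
g(C, n) = 2*√(C² + n²)/3
g(44, √(-11 + 13))*m = (2*√(44² + (√(-11 + 13))²)/3)*3 = (2*√(1936 + (√2)²)/3)*3 = (2*√(1936 + 2)/3)*3 = (2*√1938/3)*3 = 2*√1938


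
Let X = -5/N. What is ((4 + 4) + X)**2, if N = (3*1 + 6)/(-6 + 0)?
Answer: 1156/9 ≈ 128.44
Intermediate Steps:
N = -3/2 (N = (3 + 6)/(-6) = 9*(-1/6) = -3/2 ≈ -1.5000)
X = 10/3 (X = -5/(-3/2) = -5*(-2/3) = 10/3 ≈ 3.3333)
((4 + 4) + X)**2 = ((4 + 4) + 10/3)**2 = (8 + 10/3)**2 = (34/3)**2 = 1156/9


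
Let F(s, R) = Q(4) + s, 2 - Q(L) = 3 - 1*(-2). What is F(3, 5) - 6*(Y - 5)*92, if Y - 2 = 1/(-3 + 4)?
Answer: 1104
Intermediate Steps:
Q(L) = -3 (Q(L) = 2 - (3 - 1*(-2)) = 2 - (3 + 2) = 2 - 1*5 = 2 - 5 = -3)
Y = 3 (Y = 2 + 1/(-3 + 4) = 2 + 1/1 = 2 + 1 = 3)
F(s, R) = -3 + s
F(3, 5) - 6*(Y - 5)*92 = (-3 + 3) - 6*(3 - 5)*92 = 0 - 6*(-2)*92 = 0 + 12*92 = 0 + 1104 = 1104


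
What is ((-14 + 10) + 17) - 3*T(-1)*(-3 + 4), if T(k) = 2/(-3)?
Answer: 15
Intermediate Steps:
T(k) = -⅔ (T(k) = 2*(-⅓) = -⅔)
((-14 + 10) + 17) - 3*T(-1)*(-3 + 4) = ((-14 + 10) + 17) - (-2)*(-3 + 4) = (-4 + 17) - (-2) = 13 - 3*(-⅔) = 13 + 2 = 15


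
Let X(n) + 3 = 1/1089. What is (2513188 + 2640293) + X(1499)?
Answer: 5612137543/1089 ≈ 5.1535e+6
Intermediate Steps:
X(n) = -3266/1089 (X(n) = -3 + 1/1089 = -3266/1089)
(2513188 + 2640293) + X(1499) = (2513188 + 2640293) - 3266/1089 = 5153481 - 3266/1089 = 5612137543/1089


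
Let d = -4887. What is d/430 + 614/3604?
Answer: -2168591/193715 ≈ -11.195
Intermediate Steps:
d/430 + 614/3604 = -4887/430 + 614/3604 = -4887*1/430 + 614*(1/3604) = -4887/430 + 307/1802 = -2168591/193715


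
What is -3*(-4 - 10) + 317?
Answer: 359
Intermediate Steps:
-3*(-4 - 10) + 317 = -3*(-14) + 317 = 42 + 317 = 359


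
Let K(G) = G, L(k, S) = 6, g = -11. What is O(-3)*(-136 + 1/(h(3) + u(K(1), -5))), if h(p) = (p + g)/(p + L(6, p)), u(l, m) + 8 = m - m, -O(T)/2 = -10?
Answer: -10889/4 ≈ -2722.3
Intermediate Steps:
O(T) = 20 (O(T) = -2*(-10) = 20)
u(l, m) = -8 (u(l, m) = -8 + (m - m) = -8 + 0 = -8)
h(p) = (-11 + p)/(6 + p) (h(p) = (p - 11)/(p + 6) = (-11 + p)/(6 + p))
O(-3)*(-136 + 1/(h(3) + u(K(1), -5))) = 20*(-136 + 1/((-11 + 3)/(6 + 3) - 8)) = 20*(-136 + 1/(-8/9 - 8)) = 20*(-136 + 1/(-80/9)) = 20*(-136 - 9/80) = 20*(-10889/80) = -10889/4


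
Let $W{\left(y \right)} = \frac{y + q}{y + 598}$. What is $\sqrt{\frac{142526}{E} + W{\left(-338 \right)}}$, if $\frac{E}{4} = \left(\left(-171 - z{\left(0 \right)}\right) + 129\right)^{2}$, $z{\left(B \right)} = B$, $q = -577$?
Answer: $\frac{\sqrt{19890338}}{1092} \approx 4.0841$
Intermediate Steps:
$W{\left(y \right)} = \frac{-577 + y}{598 + y}$ ($W{\left(y \right)} = \frac{y - 577}{y + 598} = \frac{-577 + y}{598 + y}$)
$E = 7056$ ($E = 4 \left(\left(-171 - 0\right) + 129\right)^{2} = 4 \left(\left(-171 + 0\right) + 129\right)^{2} = 4 \left(-171 + 129\right)^{2} = 4 \left(-42\right)^{2} = 4 \cdot 1764 = 7056$)
$\sqrt{\frac{142526}{E} + W{\left(-338 \right)}} = \sqrt{\frac{142526}{7056} + \frac{-577 - 338}{598 - 338}} = \sqrt{142526 \cdot \frac{1}{7056} + \frac{1}{260} \left(-915\right)} = \sqrt{\frac{71263}{3528} + \frac{1}{260} \left(-915\right)} = \sqrt{\frac{71263}{3528} - \frac{183}{52}} = \sqrt{\frac{765013}{45864}} = \frac{\sqrt{19890338}}{1092}$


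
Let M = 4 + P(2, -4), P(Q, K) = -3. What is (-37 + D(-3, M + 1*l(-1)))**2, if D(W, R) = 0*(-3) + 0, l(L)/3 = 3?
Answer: 1369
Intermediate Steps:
l(L) = 9 (l(L) = 3*3 = 9)
M = 1 (M = 4 - 3 = 1)
D(W, R) = 0 (D(W, R) = 0 + 0 = 0)
(-37 + D(-3, M + 1*l(-1)))**2 = (-37 + 0)**2 = (-37)**2 = 1369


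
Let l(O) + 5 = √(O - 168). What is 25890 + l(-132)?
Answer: 25885 + 10*I*√3 ≈ 25885.0 + 17.32*I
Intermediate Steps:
l(O) = -5 + √(-168 + O) (l(O) = -5 + √(O - 168) = -5 + √(-168 + O))
25890 + l(-132) = 25890 + (-5 + √(-168 - 132)) = 25890 + (-5 + √(-300)) = 25890 + (-5 + 10*I*√3) = 25885 + 10*I*√3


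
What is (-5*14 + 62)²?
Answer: 64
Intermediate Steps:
(-5*14 + 62)² = (-70 + 62)² = (-8)² = 64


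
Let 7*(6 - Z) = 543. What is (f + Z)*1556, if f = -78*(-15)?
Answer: 11964084/7 ≈ 1.7092e+6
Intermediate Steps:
Z = -501/7 (Z = 6 - ⅐*543 = 6 - 543/7 = -501/7 ≈ -71.571)
f = 1170
(f + Z)*1556 = (1170 - 501/7)*1556 = (7689/7)*1556 = 11964084/7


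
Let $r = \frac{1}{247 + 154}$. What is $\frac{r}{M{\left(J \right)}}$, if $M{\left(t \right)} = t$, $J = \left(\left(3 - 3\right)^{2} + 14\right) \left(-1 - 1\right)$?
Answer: $- \frac{1}{11228} \approx -8.9063 \cdot 10^{-5}$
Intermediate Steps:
$r = \frac{1}{401} \approx 0.0024938$
$J = -28$ ($J = \left(0^{2} + 14\right) \left(-2\right) = \left(0 + 14\right) \left(-2\right) = 14 \left(-2\right) = -28$)
$\frac{r}{M{\left(J \right)}} = \frac{1}{401 \left(-28\right)} = \frac{1}{401} \left(- \frac{1}{28}\right) = - \frac{1}{11228}$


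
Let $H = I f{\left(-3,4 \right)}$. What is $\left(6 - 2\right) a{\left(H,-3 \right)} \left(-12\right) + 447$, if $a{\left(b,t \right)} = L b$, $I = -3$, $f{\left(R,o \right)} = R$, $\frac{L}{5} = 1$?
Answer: $-1713$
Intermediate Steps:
$L = 5$ ($L = 5 \cdot 1 = 5$)
$H = 9$ ($H = \left(-3\right) \left(-3\right) = 9$)
$a{\left(b,t \right)} = 5 b$
$\left(6 - 2\right) a{\left(H,-3 \right)} \left(-12\right) + 447 = \left(6 - 2\right) 5 \cdot 9 \left(-12\right) + 447 = 4 \cdot 45 \left(-12\right) + 447 = 180 \left(-12\right) + 447 = -2160 + 447 = -1713$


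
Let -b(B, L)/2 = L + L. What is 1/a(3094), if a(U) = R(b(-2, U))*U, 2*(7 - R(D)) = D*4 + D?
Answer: 1/95750018 ≈ 1.0444e-8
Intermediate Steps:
b(B, L) = -4*L (b(B, L) = -2*(L + L) = -4*L)
R(D) = 7 - 5*D/2 (R(D) = 7 - (D*4 + D)/2 = 7 - (4*D + D)/2 = 7 - 5*D/2)
a(U) = U*(7 + 10*U) (a(U) = (7 - (-10)*U)*U = (7 + 10*U)*U = U*(7 + 10*U))
1/a(3094) = 1/(3094*(7 + 10*3094)) = 1/(3094*(7 + 30940)) = 1/(3094*30947) = 1/95750018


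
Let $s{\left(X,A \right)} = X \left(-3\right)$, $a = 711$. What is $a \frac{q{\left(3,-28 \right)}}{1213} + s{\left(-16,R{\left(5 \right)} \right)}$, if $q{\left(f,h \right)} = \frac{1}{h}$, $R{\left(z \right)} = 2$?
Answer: $\frac{1629561}{33964} \approx 47.979$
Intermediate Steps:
$s{\left(X,A \right)} = - 3 X$
$a \frac{q{\left(3,-28 \right)}}{1213} + s{\left(-16,R{\left(5 \right)} \right)} = 711 \frac{1}{\left(-28\right) 1213} - -48 = 711 \left(\left(- \frac{1}{28}\right) \frac{1}{1213}\right) + 48 = 711 \left(- \frac{1}{33964}\right) + 48 = - \frac{711}{33964} + 48 = \frac{1629561}{33964}$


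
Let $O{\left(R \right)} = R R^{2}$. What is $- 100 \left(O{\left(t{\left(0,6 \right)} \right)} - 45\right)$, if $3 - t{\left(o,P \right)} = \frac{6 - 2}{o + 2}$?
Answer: $4400$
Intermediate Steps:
$t{\left(o,P \right)} = 3 - \frac{4}{2 + o}$ ($t{\left(o,P \right)} = 3 - \frac{6 - 2}{o + 2} = 3 - \frac{4}{2 + o}$)
$O{\left(R \right)} = R^{3}$
$- 100 \left(O{\left(t{\left(0,6 \right)} \right)} - 45\right) = - 100 \left(\left(\frac{2 + 3 \cdot 0}{2 + 0}\right)^{3} - 45\right) = - 100 \left(\left(\frac{2 + 0}{2}\right)^{3} - 45\right) = - 100 \left(\left(\frac{1}{2} \cdot 2\right)^{3} - 45\right) = - 100 \left(1^{3} - 45\right) = - 100 \left(1 - 45\right) = \left(-100\right) \left(-44\right) = 4400$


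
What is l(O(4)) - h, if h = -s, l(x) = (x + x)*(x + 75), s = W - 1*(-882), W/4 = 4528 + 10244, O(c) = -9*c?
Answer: 57162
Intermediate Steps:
W = 59088 (W = 4*(4528 + 10244) = 4*14772 = 59088)
s = 59970 (s = 59088 - 1*(-882) = 59088 + 882 = 59970)
l(x) = 2*x*(75 + x) (l(x) = (2*x)*(75 + x) = 2*x*(75 + x))
h = -59970 (h = -1*59970 = -59970)
l(O(4)) - h = 2*(-9*4)*(75 - 9*4) - 1*(-59970) = 2*(-36)*(75 - 36) + 59970 = 2*(-36)*39 + 59970 = -2808 + 59970 = 57162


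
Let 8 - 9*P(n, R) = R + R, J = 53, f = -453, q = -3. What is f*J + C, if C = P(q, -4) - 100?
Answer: -216965/9 ≈ -24107.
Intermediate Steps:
P(n, R) = 8/9 - 2*R/9 (P(n, R) = 8/9 - (R + R)/9 = 8/9 - 2*R/9)
C = -884/9 (C = (8/9 - 2/9*(-4)) - 100 = (8/9 + 8/9) - 100 = 16/9 - 100 = -884/9 ≈ -98.222)
f*J + C = -453*53 - 884/9 = -24009 - 884/9 = -216965/9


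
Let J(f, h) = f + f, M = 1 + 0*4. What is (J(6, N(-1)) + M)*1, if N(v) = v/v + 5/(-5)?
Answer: 13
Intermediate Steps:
M = 1 (M = 1 + 0 = 1)
N(v) = 0 (N(v) = 1 + 5*(-1/5) = 1 - 1 = 0)
J(f, h) = 2*f
(J(6, N(-1)) + M)*1 = (2*6 + 1)*1 = (12 + 1)*1 = 13*1 = 13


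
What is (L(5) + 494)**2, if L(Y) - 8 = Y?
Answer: 257049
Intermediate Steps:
L(Y) = 8 + Y
(L(5) + 494)**2 = ((8 + 5) + 494)**2 = (13 + 494)**2 = 507**2 = 257049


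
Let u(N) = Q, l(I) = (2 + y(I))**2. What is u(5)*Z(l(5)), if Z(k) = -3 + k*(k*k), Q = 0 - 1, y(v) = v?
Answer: -117646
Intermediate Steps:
l(I) = (2 + I)**2
Q = -1
u(N) = -1
Z(k) = -3 + k**3 (Z(k) = -3 + k*k**2 = -3 + k**3)
u(5)*Z(l(5)) = -(-3 + ((2 + 5)**2)**3) = -(-3 + (7**2)**3) = -(-3 + 49**3) = -(-3 + 117649) = -1*117646 = -117646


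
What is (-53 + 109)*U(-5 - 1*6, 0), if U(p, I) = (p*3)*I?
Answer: 0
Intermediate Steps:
U(p, I) = 3*I*p (U(p, I) = (3*p)*I = 3*I*p)
(-53 + 109)*U(-5 - 1*6, 0) = (-53 + 109)*(3*0*(-5 - 1*6)) = 56*(3*0*(-5 - 6)) = 56*(3*0*(-11)) = 56*0 = 0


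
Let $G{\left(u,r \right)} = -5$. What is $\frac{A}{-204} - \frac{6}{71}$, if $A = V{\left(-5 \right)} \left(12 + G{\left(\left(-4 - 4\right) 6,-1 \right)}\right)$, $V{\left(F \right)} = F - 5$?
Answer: $\frac{1873}{7242} \approx 0.25863$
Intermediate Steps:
$V{\left(F \right)} = -5 + F$
$A = -70$ ($A = \left(-5 - 5\right) \left(12 - 5\right) = \left(-10\right) 7 = -70$)
$\frac{A}{-204} - \frac{6}{71} = - \frac{70}{-204} - \frac{6}{71} = \left(-70\right) \left(- \frac{1}{204}\right) - \frac{6}{71} = \frac{35}{102} - \frac{6}{71} = \frac{1873}{7242}$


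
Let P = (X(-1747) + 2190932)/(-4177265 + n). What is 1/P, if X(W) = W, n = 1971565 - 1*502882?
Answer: -2708582/2189185 ≈ -1.2373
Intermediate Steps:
n = 1468683 (n = 1971565 - 502882 = 1468683)
P = -2189185/2708582 (P = (-1747 + 2190932)/(-4177265 + 1468683) = 2189185/(-2708582) = 2189185*(-1/2708582) = -2189185/2708582 ≈ -0.80824)
1/P = 1/(-2189185/2708582) = -2708582/2189185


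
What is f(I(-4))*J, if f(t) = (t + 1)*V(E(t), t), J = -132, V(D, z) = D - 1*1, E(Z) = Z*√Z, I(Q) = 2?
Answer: 396 - 792*√2 ≈ -724.06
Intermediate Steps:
E(Z) = Z^(3/2)
V(D, z) = -1 + D (V(D, z) = D - 1 = -1 + D)
f(t) = (1 + t)*(-1 + t^(3/2)) (f(t) = (t + 1)*(-1 + t^(3/2)) = (1 + t)*(-1 + t^(3/2)))
f(I(-4))*J = ((1 + 2)*(-1 + 2^(3/2)))*(-132) = (3*(-1 + 2*√2))*(-132) = (-3 + 6*√2)*(-132) = 396 - 792*√2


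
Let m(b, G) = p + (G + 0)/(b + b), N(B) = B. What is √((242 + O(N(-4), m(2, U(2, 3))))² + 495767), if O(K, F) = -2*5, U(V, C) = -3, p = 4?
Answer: √549591 ≈ 741.34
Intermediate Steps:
m(b, G) = 4 + G/(2*b) (m(b, G) = 4 + (G + 0)/(b + b) = 4 + G/((2*b)) = 4 + G*(1/(2*b)) = 4 + G/(2*b))
O(K, F) = -10
√((242 + O(N(-4), m(2, U(2, 3))))² + 495767) = √((242 - 10)² + 495767) = √(232² + 495767) = √(53824 + 495767) = √549591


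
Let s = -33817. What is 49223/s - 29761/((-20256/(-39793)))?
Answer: -40049775999529/684997152 ≈ -58467.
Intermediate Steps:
49223/s - 29761/((-20256/(-39793))) = 49223/(-33817) - 29761/((-20256/(-39793))) = 49223*(-1/33817) - 29761/((-20256*(-1/39793))) = -49223/33817 - 29761/20256/39793 = -49223/33817 - 29761*39793/20256 = -49223/33817 - 1184279473/20256 = -40049775999529/684997152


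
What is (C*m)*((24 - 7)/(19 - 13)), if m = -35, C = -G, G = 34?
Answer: 10115/3 ≈ 3371.7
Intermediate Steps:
C = -34 (C = -1*34 = -34)
(C*m)*((24 - 7)/(19 - 13)) = (-34*(-35))*((24 - 7)/(19 - 13)) = 1190*(17/6) = 10115/3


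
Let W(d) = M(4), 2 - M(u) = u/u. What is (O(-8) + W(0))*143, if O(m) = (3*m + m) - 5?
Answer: -5148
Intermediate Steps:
M(u) = 1 (M(u) = 2 - u/u = 2 - 1*1 = 2 - 1 = 1)
O(m) = -5 + 4*m (O(m) = 4*m - 5 = -5 + 4*m)
W(d) = 1
(O(-8) + W(0))*143 = ((-5 + 4*(-8)) + 1)*143 = ((-5 - 32) + 1)*143 = (-37 + 1)*143 = -36*143 = -5148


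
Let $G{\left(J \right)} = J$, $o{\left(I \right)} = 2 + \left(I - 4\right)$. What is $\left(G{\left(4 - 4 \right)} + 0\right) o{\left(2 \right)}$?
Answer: $0$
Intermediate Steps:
$o{\left(I \right)} = -2 + I$ ($o{\left(I \right)} = 2 + \left(I - 4\right) = 2 + \left(-4 + I\right) = -2 + I$)
$\left(G{\left(4 - 4 \right)} + 0\right) o{\left(2 \right)} = \left(\left(4 - 4\right) + 0\right) \left(-2 + 2\right) = \left(\left(4 - 4\right) + 0\right) 0 = \left(0 + 0\right) 0 = 0 \cdot 0 = 0$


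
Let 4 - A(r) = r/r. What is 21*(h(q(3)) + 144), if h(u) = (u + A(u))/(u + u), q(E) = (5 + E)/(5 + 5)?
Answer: 24591/8 ≈ 3073.9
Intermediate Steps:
A(r) = 3 (A(r) = 4 - r/r = 4 - 1*1 = 4 - 1 = 3)
q(E) = ½ + E/10 (q(E) = (5 + E)/10 = (5 + E)*(⅒) = ½ + E/10)
h(u) = (3 + u)/(2*u) (h(u) = (u + 3)/(u + u) = (3 + u)/((2*u)) = (3 + u)*(1/(2*u)) = (3 + u)/(2*u))
21*(h(q(3)) + 144) = 21*((3 + (½ + (⅒)*3))/(2*(½ + (⅒)*3)) + 144) = 21*((3 + (½ + 3/10))/(2*(½ + 3/10)) + 144) = 21*((3 + ⅘)/(2*(⅘)) + 144) = 21*((½)*(5/4)*(19/5) + 144) = 21*(19/8 + 144) = 21*(1171/8) = 24591/8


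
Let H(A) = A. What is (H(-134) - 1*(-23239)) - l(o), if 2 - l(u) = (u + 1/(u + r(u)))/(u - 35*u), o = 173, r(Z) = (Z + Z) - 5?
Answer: 69848319921/3023348 ≈ 23103.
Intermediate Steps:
r(Z) = -5 + 2*Z (r(Z) = 2*Z - 5 = -5 + 2*Z)
l(u) = 2 + (u + 1/(-5 + 3*u))/(34*u) (l(u) = 2 - (u + 1/(u + (-5 + 2*u)))/(u - 35*u) = 2 - (u + 1/(-5 + 3*u))/((-34*u)) = 2 - (u + 1/(-5 + 3*u))*(-1/(34*u)) = 2 - (-1)*(u + 1/(-5 + 3*u))/(34*u) = 2 + (u + 1/(-5 + 3*u))/(34*u))
(H(-134) - 1*(-23239)) - l(o) = (-134 - 1*(-23239)) - (1 - 345*173 + 207*173²)/(34*173*(-5 + 3*173)) = (-134 + 23239) - (1 - 59685 + 207*29929)/(34*173*(-5 + 519)) = 23105 - (1 - 59685 + 6195303)/(34*173*514) = 23105 - 6135619/(34*173*514) = 23105 - 1*6135619/3023348 = 23105 - 6135619/3023348 = 69848319921/3023348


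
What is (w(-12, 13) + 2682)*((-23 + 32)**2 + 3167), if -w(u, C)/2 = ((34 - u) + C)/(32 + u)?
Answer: 43459864/5 ≈ 8.6920e+6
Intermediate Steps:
w(u, C) = -2*(34 + C - u)/(32 + u) (w(u, C) = -2*((34 - u) + C)/(32 + u) = -2*(34 + C - u)/(32 + u))
(w(-12, 13) + 2682)*((-23 + 32)**2 + 3167) = (2*(-34 - 12 - 1*13)/(32 - 12) + 2682)*((-23 + 32)**2 + 3167) = (2*(-34 - 12 - 13)/20 + 2682)*(9**2 + 3167) = (2*(1/20)*(-59) + 2682)*(81 + 3167) = (-59/10 + 2682)*3248 = (26761/10)*3248 = 43459864/5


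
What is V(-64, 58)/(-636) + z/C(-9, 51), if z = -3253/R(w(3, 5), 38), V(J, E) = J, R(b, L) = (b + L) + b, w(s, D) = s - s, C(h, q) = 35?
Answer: -495947/211470 ≈ -2.3452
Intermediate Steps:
w(s, D) = 0
R(b, L) = L + 2*b (R(b, L) = (L + b) + b = L + 2*b)
z = -3253/38 (z = -3253/(38 + 2*0) = -3253/(38 + 0) = -3253/38 ≈ -85.605)
V(-64, 58)/(-636) + z/C(-9, 51) = -64/(-636) - 3253/38/35 = -64*(-1/636) - 3253/38*1/35 = 16/159 - 3253/1330 = -495947/211470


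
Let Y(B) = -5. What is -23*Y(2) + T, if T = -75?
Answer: 40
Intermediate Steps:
-23*Y(2) + T = -23*(-5) - 75 = 115 - 75 = 40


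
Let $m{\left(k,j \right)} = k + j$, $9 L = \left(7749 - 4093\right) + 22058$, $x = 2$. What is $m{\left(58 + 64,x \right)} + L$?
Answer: $\frac{26830}{9} \approx 2981.1$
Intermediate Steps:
$L = \frac{25714}{9}$ ($L = \frac{\left(7749 - 4093\right) + 22058}{9} = \frac{3656 + 22058}{9} = \frac{1}{9} \cdot 25714 = \frac{25714}{9} \approx 2857.1$)
$m{\left(k,j \right)} = j + k$
$m{\left(58 + 64,x \right)} + L = \left(2 + \left(58 + 64\right)\right) + \frac{25714}{9} = \left(2 + 122\right) + \frac{25714}{9} = 124 + \frac{25714}{9} = \frac{26830}{9}$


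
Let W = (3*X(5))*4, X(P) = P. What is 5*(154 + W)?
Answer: 1070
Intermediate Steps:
W = 60 (W = (3*5)*4 = 15*4 = 60)
5*(154 + W) = 5*(154 + 60) = 5*214 = 1070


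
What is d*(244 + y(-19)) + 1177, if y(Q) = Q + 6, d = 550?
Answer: 128227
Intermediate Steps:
y(Q) = 6 + Q
d*(244 + y(-19)) + 1177 = 550*(244 + (6 - 19)) + 1177 = 550*(244 - 13) + 1177 = 550*231 + 1177 = 127050 + 1177 = 128227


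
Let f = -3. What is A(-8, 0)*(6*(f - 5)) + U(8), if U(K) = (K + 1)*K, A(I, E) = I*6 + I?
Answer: 2760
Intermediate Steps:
A(I, E) = 7*I (A(I, E) = 6*I + I = 7*I)
U(K) = K*(1 + K) (U(K) = (1 + K)*K = K*(1 + K))
A(-8, 0)*(6*(f - 5)) + U(8) = (7*(-8))*(6*(-3 - 5)) + 8*(1 + 8) = -336*(-8) + 8*9 = -56*(-48) + 72 = 2688 + 72 = 2760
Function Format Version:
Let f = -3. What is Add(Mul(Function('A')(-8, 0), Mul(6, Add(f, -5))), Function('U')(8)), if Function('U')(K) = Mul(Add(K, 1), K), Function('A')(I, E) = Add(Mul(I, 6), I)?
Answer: 2760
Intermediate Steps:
Function('A')(I, E) = Mul(7, I) (Function('A')(I, E) = Add(Mul(6, I), I) = Mul(7, I))
Function('U')(K) = Mul(K, Add(1, K)) (Function('U')(K) = Mul(Add(1, K), K) = Mul(K, Add(1, K)))
Add(Mul(Function('A')(-8, 0), Mul(6, Add(f, -5))), Function('U')(8)) = Add(Mul(Mul(7, -8), Mul(6, Add(-3, -5))), Mul(8, Add(1, 8))) = Add(Mul(-56, Mul(6, -8)), Mul(8, 9)) = Add(Mul(-56, -48), 72) = Add(2688, 72) = 2760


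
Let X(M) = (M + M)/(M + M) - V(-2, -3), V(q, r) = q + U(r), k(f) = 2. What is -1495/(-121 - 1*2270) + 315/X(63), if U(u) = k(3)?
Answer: 754660/2391 ≈ 315.63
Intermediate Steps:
U(u) = 2
V(q, r) = 2 + q (V(q, r) = q + 2 = 2 + q)
X(M) = 1 (X(M) = (M + M)/(M + M) - (2 - 2) = (2*M)/((2*M)) - 1*0 = (2*M)*(1/(2*M)) + 0 = 1 + 0 = 1)
-1495/(-121 - 1*2270) + 315/X(63) = -1495/(-121 - 1*2270) + 315/1 = -1495/(-121 - 2270) + 315*1 = -1495/(-2391) + 315 = -1495*(-1/2391) + 315 = 1495/2391 + 315 = 754660/2391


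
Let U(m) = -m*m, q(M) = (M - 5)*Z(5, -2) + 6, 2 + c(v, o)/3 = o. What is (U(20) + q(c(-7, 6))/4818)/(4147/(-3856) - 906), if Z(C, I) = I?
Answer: 3715657024/8425918347 ≈ 0.44098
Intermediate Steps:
c(v, o) = -6 + 3*o
q(M) = 16 - 2*M (q(M) = (M - 5)*(-2) + 6 = (-5 + M)*(-2) + 6 = (10 - 2*M) + 6 = 16 - 2*M)
U(m) = -m**2
(U(20) + q(c(-7, 6))/4818)/(4147/(-3856) - 906) = (-1*20**2 + (16 - 2*(-6 + 3*6))/4818)/(4147/(-3856) - 906) = (-1*400 + (16 - 2*(-6 + 18))*(1/4818))/(4147*(-1/3856) - 906) = (-400 + (16 - 2*12)*(1/4818))/(-4147/3856 - 906) = (-400 + (16 - 24)*(1/4818))/(-3497683/3856) = (-400 - 8*1/4818)*(-3856/3497683) = (-400 - 4/2409)*(-3856/3497683) = -963604/2409*(-3856/3497683) = 3715657024/8425918347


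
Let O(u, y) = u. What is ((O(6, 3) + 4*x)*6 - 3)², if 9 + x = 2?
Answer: 18225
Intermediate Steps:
x = -7 (x = -9 + 2 = -7)
((O(6, 3) + 4*x)*6 - 3)² = ((6 + 4*(-7))*6 - 3)² = ((6 - 28)*6 - 3)² = (-22*6 - 3)² = (-132 - 3)² = (-135)² = 18225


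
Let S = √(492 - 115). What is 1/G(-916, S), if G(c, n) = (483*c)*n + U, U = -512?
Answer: 32/4612183468889 - 110607*√377/18448733875556 ≈ -1.1640e-7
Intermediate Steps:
S = √377 ≈ 19.416
G(c, n) = -512 + 483*c*n (G(c, n) = (483*c)*n - 512 = 483*c*n - 512 = -512 + 483*c*n)
1/G(-916, S) = 1/(-512 + 483*(-916)*√377) = 1/(-512 - 442428*√377)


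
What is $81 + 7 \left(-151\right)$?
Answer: $-976$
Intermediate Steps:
$81 + 7 \left(-151\right) = 81 - 1057 = -976$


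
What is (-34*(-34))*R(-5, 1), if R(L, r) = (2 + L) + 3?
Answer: 0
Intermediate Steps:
R(L, r) = 5 + L
(-34*(-34))*R(-5, 1) = (-34*(-34))*(5 - 5) = 1156*0 = 0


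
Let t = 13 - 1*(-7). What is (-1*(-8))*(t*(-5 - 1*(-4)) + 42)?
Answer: 176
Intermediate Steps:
t = 20 (t = 13 + 7 = 20)
(-1*(-8))*(t*(-5 - 1*(-4)) + 42) = (-1*(-8))*(20*(-5 - 1*(-4)) + 42) = 8*(20*(-5 + 4) + 42) = 8*(20*(-1) + 42) = 8*(-20 + 42) = 8*22 = 176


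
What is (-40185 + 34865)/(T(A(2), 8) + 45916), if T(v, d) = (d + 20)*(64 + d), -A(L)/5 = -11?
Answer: -1330/11983 ≈ -0.11099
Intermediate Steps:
A(L) = 55 (A(L) = -5*(-11) = 55)
T(v, d) = (20 + d)*(64 + d)
(-40185 + 34865)/(T(A(2), 8) + 45916) = (-40185 + 34865)/((1280 + 8**2 + 84*8) + 45916) = -5320/((1280 + 64 + 672) + 45916) = -5320/(2016 + 45916) = -5320/47932 = -5320*1/47932 = -1330/11983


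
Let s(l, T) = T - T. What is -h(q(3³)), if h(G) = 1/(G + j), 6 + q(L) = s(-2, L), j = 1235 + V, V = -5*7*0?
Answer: -1/1229 ≈ -0.00081367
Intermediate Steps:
V = 0 (V = -35*0 = 0)
s(l, T) = 0
j = 1235 (j = 1235 + 0 = 1235)
q(L) = -6 (q(L) = -6 + 0 = -6)
h(G) = 1/(1235 + G) (h(G) = 1/(G + 1235) = 1/(1235 + G))
-h(q(3³)) = -1/(1235 - 6) = -1/1229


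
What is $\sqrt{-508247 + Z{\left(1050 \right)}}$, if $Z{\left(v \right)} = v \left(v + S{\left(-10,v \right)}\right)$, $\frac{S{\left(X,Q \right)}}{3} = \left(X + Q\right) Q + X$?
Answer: $\sqrt{3440362753} \approx 58655.0$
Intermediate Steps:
$S{\left(X,Q \right)} = 3 X + 3 Q \left(Q + X\right)$ ($S{\left(X,Q \right)} = 3 \left(\left(X + Q\right) Q + X\right) = 3 \left(\left(Q + X\right) Q + X\right) = 3 \left(Q \left(Q + X\right) + X\right) = 3 \left(X + Q \left(Q + X\right)\right) = 3 X + 3 Q \left(Q + X\right)$)
$Z{\left(v \right)} = v \left(-30 - 29 v + 3 v^{2}\right)$ ($Z{\left(v \right)} = v \left(v + \left(3 \left(-10\right) + 3 v^{2} + 3 v \left(-10\right)\right)\right) = v \left(v - \left(30 - 3 v^{2} + 30 v\right)\right) = v \left(-30 - 29 v + 3 v^{2}\right)$)
$\sqrt{-508247 + Z{\left(1050 \right)}} = \sqrt{-508247 + 1050 \left(-30 - 30450 + 3 \cdot 1050^{2}\right)} = \sqrt{-508247 + 1050 \left(-30 - 30450 + 3 \cdot 1102500\right)} = \sqrt{-508247 + 1050 \left(-30 - 30450 + 3307500\right)} = \sqrt{-508247 + 1050 \cdot 3277020} = \sqrt{-508247 + 3440871000} = \sqrt{3440362753}$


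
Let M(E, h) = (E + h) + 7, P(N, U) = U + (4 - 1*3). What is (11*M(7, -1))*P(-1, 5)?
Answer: 858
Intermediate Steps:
P(N, U) = 1 + U (P(N, U) = U + (4 - 3) = U + 1 = 1 + U)
M(E, h) = 7 + E + h
(11*M(7, -1))*P(-1, 5) = (11*(7 + 7 - 1))*(1 + 5) = (11*13)*6 = 143*6 = 858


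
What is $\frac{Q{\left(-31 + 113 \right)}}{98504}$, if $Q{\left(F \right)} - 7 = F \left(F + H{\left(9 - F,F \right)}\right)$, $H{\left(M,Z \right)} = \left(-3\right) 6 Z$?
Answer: $- \frac{114301}{98504} \approx -1.1604$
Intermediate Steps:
$H{\left(M,Z \right)} = - 18 Z$
$Q{\left(F \right)} = 7 - 17 F^{2}$ ($Q{\left(F \right)} = 7 + F \left(F - 18 F\right) = 7 + F \left(- 17 F\right) = 7 - 17 F^{2}$)
$\frac{Q{\left(-31 + 113 \right)}}{98504} = \frac{7 - 17 \left(-31 + 113\right)^{2}}{98504} = \left(7 - 17 \cdot 82^{2}\right) \frac{1}{98504} = \left(7 - 114308\right) \frac{1}{98504} = \left(-114301\right) \frac{1}{98504} = - \frac{114301}{98504}$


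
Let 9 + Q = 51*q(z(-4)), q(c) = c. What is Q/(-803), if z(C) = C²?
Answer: -807/803 ≈ -1.0050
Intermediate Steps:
Q = 807 (Q = -9 + 51*(-4)² = -9 + 51*16 = -9 + 816 = 807)
Q/(-803) = 807/(-803) = 807*(-1/803) = -807/803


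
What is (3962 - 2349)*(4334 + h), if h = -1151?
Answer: 5134179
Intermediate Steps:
(3962 - 2349)*(4334 + h) = (3962 - 2349)*(4334 - 1151) = 1613*3183 = 5134179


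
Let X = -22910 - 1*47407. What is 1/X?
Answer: -1/70317 ≈ -1.4221e-5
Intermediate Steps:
X = -70317 (X = -22910 - 47407 = -70317)
1/X = 1/(-70317) = -1/70317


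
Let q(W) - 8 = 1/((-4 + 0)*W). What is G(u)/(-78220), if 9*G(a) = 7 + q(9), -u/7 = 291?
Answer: -539/25343280 ≈ -2.1268e-5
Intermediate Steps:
u = -2037 (u = -7*291 = -2037)
q(W) = 8 - 1/(4*W) (q(W) = 8 + 1/((-4 + 0)*W) = 8 + 1/((-4)*W) = 8 - 1/(4*W))
G(a) = 539/324 (G(a) = (7 + (8 - ¼/9))/9 = (7 + (8 - ¼*⅑))/9 = (7 + (8 - 1/36))/9 = (7 + 287/36)/9 = (⅑)*(539/36) = 539/324)
G(u)/(-78220) = (539/324)/(-78220) = (539/324)*(-1/78220) = -539/25343280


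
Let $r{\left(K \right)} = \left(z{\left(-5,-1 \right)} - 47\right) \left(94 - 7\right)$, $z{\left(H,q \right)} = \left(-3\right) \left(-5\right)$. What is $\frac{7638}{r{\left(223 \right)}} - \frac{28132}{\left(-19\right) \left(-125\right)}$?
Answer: $- \frac{16076623}{1102000} \approx -14.589$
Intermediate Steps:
$z{\left(H,q \right)} = 15$
$r{\left(K \right)} = -2784$ ($r{\left(K \right)} = \left(15 - 47\right) \left(94 - 7\right) = \left(-32\right) 87 = -2784$)
$\frac{7638}{r{\left(223 \right)}} - \frac{28132}{\left(-19\right) \left(-125\right)} = \frac{7638}{-2784} - \frac{28132}{\left(-19\right) \left(-125\right)} = 7638 \left(- \frac{1}{2784}\right) - \frac{28132}{2375} = - \frac{1273}{464} - \frac{28132}{2375} = - \frac{16076623}{1102000}$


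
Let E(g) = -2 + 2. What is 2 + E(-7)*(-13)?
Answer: 2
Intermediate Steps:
E(g) = 0
2 + E(-7)*(-13) = 2 + 0*(-13) = 2 + 0 = 2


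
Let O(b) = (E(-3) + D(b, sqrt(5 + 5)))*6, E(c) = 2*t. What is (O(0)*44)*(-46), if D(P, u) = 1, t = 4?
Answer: -109296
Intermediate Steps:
E(c) = 8 (E(c) = 2*4 = 8)
O(b) = 54 (O(b) = (8 + 1)*6 = 9*6 = 54)
(O(0)*44)*(-46) = (54*44)*(-46) = 2376*(-46) = -109296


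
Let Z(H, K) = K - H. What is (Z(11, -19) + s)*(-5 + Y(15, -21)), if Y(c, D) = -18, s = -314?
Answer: 7912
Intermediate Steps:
(Z(11, -19) + s)*(-5 + Y(15, -21)) = ((-19 - 1*11) - 314)*(-5 - 18) = ((-19 - 11) - 314)*(-23) = (-30 - 314)*(-23) = -344*(-23) = 7912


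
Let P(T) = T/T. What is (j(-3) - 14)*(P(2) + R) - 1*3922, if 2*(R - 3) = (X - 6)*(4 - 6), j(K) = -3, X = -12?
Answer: -4296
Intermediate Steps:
P(T) = 1
R = 21 (R = 3 + ((-12 - 6)*(4 - 6))/2 = 3 + (-18*(-2))/2 = 3 + (1/2)*36 = 3 + 18 = 21)
(j(-3) - 14)*(P(2) + R) - 1*3922 = (-3 - 14)*(1 + 21) - 1*3922 = -17*22 - 3922 = -374 - 3922 = -4296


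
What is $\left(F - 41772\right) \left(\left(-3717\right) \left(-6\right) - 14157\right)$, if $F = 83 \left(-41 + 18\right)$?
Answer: $-355781745$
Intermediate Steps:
$F = -1909$ ($F = 83 \left(-23\right) = -1909$)
$\left(F - 41772\right) \left(\left(-3717\right) \left(-6\right) - 14157\right) = \left(-1909 - 41772\right) \left(\left(-3717\right) \left(-6\right) - 14157\right) = - 43681 \left(22302 - 14157\right) = \left(-43681\right) 8145 = -355781745$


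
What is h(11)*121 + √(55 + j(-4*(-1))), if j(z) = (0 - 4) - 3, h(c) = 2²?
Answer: 484 + 4*√3 ≈ 490.93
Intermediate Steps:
h(c) = 4
j(z) = -7 (j(z) = -4 - 3 = -7)
h(11)*121 + √(55 + j(-4*(-1))) = 4*121 + √(55 - 7) = 484 + √48 = 484 + 4*√3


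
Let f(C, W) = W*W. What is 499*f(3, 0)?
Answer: 0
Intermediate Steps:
f(C, W) = W²
499*f(3, 0) = 499*0² = 499*0 = 0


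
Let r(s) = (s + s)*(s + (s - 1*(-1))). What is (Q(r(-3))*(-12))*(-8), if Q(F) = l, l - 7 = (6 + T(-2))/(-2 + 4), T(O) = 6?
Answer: 1248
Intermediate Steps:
l = 13 (l = 7 + (6 + 6)/(-2 + 4) = 7 + 12/2 = 7 + 12*(½) = 7 + 6 = 13)
r(s) = 2*s*(1 + 2*s) (r(s) = (2*s)*(s + (s + 1)) = (2*s)*(s + (1 + s)) = (2*s)*(1 + 2*s) = 2*s*(1 + 2*s))
Q(F) = 13
(Q(r(-3))*(-12))*(-8) = (13*(-12))*(-8) = -156*(-8) = 1248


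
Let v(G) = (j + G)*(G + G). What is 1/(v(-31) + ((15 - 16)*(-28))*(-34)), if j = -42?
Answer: 1/3574 ≈ 0.00027980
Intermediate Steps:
v(G) = 2*G*(-42 + G) (v(G) = (-42 + G)*(G + G) = (-42 + G)*(2*G) = 2*G*(-42 + G))
1/(v(-31) + ((15 - 16)*(-28))*(-34)) = 1/(2*(-31)*(-42 - 31) + ((15 - 16)*(-28))*(-34)) = 1/(2*(-31)*(-73) - 1*(-28)*(-34)) = 1/(4526 + 28*(-34)) = 1/(4526 - 952) = 1/3574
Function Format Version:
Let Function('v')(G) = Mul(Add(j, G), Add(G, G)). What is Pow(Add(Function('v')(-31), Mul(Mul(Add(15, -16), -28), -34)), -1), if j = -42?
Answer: Rational(1, 3574) ≈ 0.00027980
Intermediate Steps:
Function('v')(G) = Mul(2, G, Add(-42, G)) (Function('v')(G) = Mul(Add(-42, G), Add(G, G)) = Mul(Add(-42, G), Mul(2, G)) = Mul(2, G, Add(-42, G)))
Pow(Add(Function('v')(-31), Mul(Mul(Add(15, -16), -28), -34)), -1) = Pow(Add(Mul(2, -31, Add(-42, -31)), Mul(Mul(Add(15, -16), -28), -34)), -1) = Pow(Add(Mul(2, -31, -73), Mul(Mul(-1, -28), -34)), -1) = Pow(Add(4526, Mul(28, -34)), -1) = Pow(Add(4526, -952), -1) = Pow(3574, -1) = Rational(1, 3574)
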